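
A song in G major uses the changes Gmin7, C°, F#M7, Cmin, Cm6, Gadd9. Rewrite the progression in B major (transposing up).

G major up to B major is a major third; each chord root moves by that interval while the quality stays the same.
Gmin7: root G up a major third → B, giving Bmin7.
C°: root C up a major third → E, giving E°.
F#M7: root F# up a major third → A#, giving A#M7.
Cmin: root C up a major third → E, giving Emin.
Cm6: root C up a major third → E, giving Em6.
Gadd9: root G up a major third → B, giving Badd9.

Bmin7 E° A#M7 Emin Em6 Badd9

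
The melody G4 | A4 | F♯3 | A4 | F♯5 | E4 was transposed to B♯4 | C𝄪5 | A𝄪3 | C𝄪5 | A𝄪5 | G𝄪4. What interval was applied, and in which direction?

up an augmented third

From G4 to B#4 is 3 letter names — a third of some quality.
G4 to B#4 is 5 semitones, which makes it an augmented third; the second version is higher, so the direction is up.
Checking another pair — E4 → G##4 — gives the same interval.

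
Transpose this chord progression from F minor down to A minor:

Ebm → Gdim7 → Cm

Gm Bdim7 Em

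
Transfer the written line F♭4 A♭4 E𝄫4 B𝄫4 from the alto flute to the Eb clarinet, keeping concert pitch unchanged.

Ab3 C4 Gb3 Db4

First find concert pitch: the alto flute sounds a perfect fourth below written, so F♭4 A♭4 E𝄫4 B𝄫4 sounds Cb4 Eb4 Bbb3 Fb4.
Then write for Eb clarinet: it sounds a minor third above written, so the part must be a minor third below concert.
Cb4 → Ab3
Eb4 → C4
Bbb3 → Gb3
Fb4 → Db4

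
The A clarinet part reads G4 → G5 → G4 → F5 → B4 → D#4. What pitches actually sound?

Written C4 on the A clarinet sounds as A3, a minor third lower; apply that shift to every note.
G4 becomes E4
G5 becomes E5
G4 becomes E4
F5 becomes D5
B4 becomes G#4
D#4 becomes B#3

E4 E5 E4 D5 G#4 B#3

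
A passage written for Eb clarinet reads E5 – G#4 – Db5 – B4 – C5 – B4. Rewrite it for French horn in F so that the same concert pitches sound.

D6 F#5 Cb6 A5 Bb5 A5

First find concert pitch: the Eb clarinet sounds a minor third above written, so E5 G#4 Db5 B4 C5 B4 sounds G5 B4 Fb5 D5 Eb5 D5.
Then write for French horn in F: it sounds a perfect fifth below written, so the part must be a perfect fifth above concert.
G5 → D6
B4 → F#5
Fb5 → Cb6
D5 → A5
Eb5 → Bb5
D5 → A5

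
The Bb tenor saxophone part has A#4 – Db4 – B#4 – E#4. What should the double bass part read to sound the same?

G#4 Cb4 A#4 D#4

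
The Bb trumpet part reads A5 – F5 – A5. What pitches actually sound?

G5 Eb5 G5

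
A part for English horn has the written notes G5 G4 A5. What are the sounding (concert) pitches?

The English horn sounds a perfect fifth below written, so transpose each written note down a perfect fifth.
G5 to C5
G4 to C4
A5 to D5

C5 C4 D5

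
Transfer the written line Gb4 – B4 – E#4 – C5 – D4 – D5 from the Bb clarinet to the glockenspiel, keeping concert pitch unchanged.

Fb2 A2 D#2 Bb2 C2 C3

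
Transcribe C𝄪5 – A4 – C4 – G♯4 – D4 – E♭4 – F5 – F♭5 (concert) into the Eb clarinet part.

The Eb clarinet sounds a minor third above written, so the written part must be a minor third below concert — transpose each note down.
C##5 → A##4
A4 → F#4
C4 → A3
G#4 → E#4
D4 → B3
Eb4 → C4
F5 → D5
Fb5 → Db5

A##4 F#4 A3 E#4 B3 C4 D5 Db5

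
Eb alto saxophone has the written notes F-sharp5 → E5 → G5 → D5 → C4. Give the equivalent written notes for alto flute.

D5 C5 Eb5 Bb4 Ab3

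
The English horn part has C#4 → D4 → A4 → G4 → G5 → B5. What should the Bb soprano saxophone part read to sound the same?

G#3 A3 E4 D4 D5 F#5

First find concert pitch: the English horn sounds a perfect fifth below written, so C#4 D4 A4 G4 G5 B5 sounds F#3 G3 D4 C4 C5 E5.
Then write for Bb soprano saxophone: it sounds a major second below written, so the part must be a major second above concert.
F#3 → G#3
G3 → A3
D4 → E4
C4 → D4
C5 → D5
E5 → F#5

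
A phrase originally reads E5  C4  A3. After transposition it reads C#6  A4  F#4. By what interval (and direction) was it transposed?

From E5 to C#6 is 6 letter names — a sixth of some quality.
E5 to C#6 is 9 semitones, which makes it a major sixth; the second version is higher, so the direction is up.
Checking another pair — A3 → F#4 — gives the same interval.

up a major sixth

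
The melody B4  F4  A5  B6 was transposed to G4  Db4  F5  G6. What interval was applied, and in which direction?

From B4 to G4 is 3 letter names — a third of some quality.
G4 to B4 is 4 semitones, which makes it a major third; the second version is lower, so the direction is down.
Checking another pair — B6 → G6 — gives the same interval.

down a major third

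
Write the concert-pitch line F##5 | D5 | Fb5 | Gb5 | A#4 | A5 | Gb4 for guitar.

Written C4 sounds as C3 on the guitar, so concert pitches are written a perfect octave up.
F##5 → F##6
D5 → D6
Fb5 → Fb6
Gb5 → Gb6
A#4 → A#5
A5 → A6
Gb4 → Gb5

F##6 D6 Fb6 Gb6 A#5 A6 Gb5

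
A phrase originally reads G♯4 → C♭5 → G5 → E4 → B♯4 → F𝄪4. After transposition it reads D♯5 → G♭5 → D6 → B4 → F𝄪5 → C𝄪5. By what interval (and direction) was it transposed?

up a perfect fifth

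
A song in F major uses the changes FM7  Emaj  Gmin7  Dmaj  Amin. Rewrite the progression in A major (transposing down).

AM7 G#maj Bmin7 F#maj C#min

F major down to A major is a minor sixth; each chord root moves by that interval while the quality stays the same.
FM7: root F down a minor sixth → A, giving AM7.
Emaj: root E down a minor sixth → G#, giving G#maj.
Gmin7: root G down a minor sixth → B, giving Bmin7.
Dmaj: root D down a minor sixth → F#, giving F#maj.
Amin: root A down a minor sixth → C#, giving C#min.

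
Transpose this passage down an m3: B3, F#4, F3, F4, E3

B3: a third down reaches G, and 3 semitones makes it G#3.
A minor third down from F#4 gives D#4.
F3: a third down reaches D, and 3 semitones makes it D3.
F4 down a minor third is D4.
E3 down a minor third is C#3.

G#3 D#4 D3 D4 C#3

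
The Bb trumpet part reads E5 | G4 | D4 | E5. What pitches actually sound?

D5 F4 C4 D5

Written C4 on the Bb trumpet sounds as Bb3, a major second lower; apply that shift to every note.
E5 becomes D5
G4 becomes F4
D4 becomes C4
E5 becomes D5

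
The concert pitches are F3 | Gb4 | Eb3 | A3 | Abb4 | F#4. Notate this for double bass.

F4 Gb5 Eb4 A4 Abb5 F#5

The double bass sounds a perfect octave below written, so the written part must be a perfect octave above concert — transpose each note up.
F3 becomes F4
Gb4 becomes Gb5
Eb3 becomes Eb4
A3 becomes A4
Abb4 becomes Abb5
F#4 becomes F#5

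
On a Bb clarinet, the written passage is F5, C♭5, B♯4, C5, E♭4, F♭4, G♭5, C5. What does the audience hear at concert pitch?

Eb5 Bbb4 A#4 Bb4 Db4 Ebb4 Fb5 Bb4

The Bb clarinet sounds a major second below written, so transpose each written note down a major second.
F5 gives Eb5
Cb5 gives Bbb4
B#4 gives A#4
C5 gives Bb4
Eb4 gives Db4
Fb4 gives Ebb4
Gb5 gives Fb5
C5 gives Bb4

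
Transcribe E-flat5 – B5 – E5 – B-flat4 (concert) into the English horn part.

The English horn sounds a perfect fifth below written, so the written part must be a perfect fifth above concert — transpose each note up.
Eb5 gives Bb5
B5 gives F#6
E5 gives B5
Bb4 gives F5

Bb5 F#6 B5 F5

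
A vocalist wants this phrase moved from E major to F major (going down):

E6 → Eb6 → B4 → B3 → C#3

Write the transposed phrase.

F5 Fb5 C4 C3 D2

From E down to F is a major seventh; apply that to each pitch.
E6 to F5
Eb6 to Fb5
B4 to C4
B3 to C3
C#3 to D2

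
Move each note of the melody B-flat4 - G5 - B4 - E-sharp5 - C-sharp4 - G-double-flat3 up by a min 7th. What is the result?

Bb4 becomes Ab5
G5 becomes F6
B4 becomes A5
E#5 becomes D#6
C#4 becomes B4
Gbb3 becomes Fbb4

Ab5 F6 A5 D#6 B4 Fbb4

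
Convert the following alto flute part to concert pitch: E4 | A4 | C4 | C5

Written C4 on the alto flute sounds as G3, a perfect fourth lower; apply that shift to every note.
E4 → B3
A4 → E4
C4 → G3
C5 → G4

B3 E4 G3 G4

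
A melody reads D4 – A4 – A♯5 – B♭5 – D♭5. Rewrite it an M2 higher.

E4 B4 B#5 C6 Eb5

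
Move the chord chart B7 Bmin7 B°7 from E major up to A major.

E major up to A major is a perfect fourth; each chord root moves by that interval while the quality stays the same.
B7: root B up a perfect fourth → E, giving E7.
Bmin7: root B up a perfect fourth → E, giving Emin7.
B°7: root B up a perfect fourth → E, giving E°7.

E7 Emin7 E°7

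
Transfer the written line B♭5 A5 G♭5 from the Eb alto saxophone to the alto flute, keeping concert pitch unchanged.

First find concert pitch: the Eb alto saxophone sounds a major sixth below written, so B♭5 A5 G♭5 sounds Db5 C5 Bbb4.
Then write for alto flute: it sounds a perfect fourth below written, so the part must be a perfect fourth above concert.
Db5 → Gb5
C5 → F5
Bbb4 → Ebb5

Gb5 F5 Ebb5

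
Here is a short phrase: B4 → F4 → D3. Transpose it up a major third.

D#5 A4 F#3

B4 to D#5
F4 to A4
D3 to F#3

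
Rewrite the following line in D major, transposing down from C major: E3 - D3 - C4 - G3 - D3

C major to D major down is a minor seventh, so every note moves down by that interval.
E3 to F#2
D3 to E2
C4 to D3
G3 to A2
D3 to E2

F#2 E2 D3 A2 E2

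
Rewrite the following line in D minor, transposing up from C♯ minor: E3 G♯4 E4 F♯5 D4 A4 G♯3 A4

C♯ minor to D minor up is a minor second, so every note moves up by that interval.
E3 gives F3
G#4 gives A4
E4 gives F4
F#5 gives G5
D4 gives Eb4
A4 gives Bb4
G#3 gives A3
A4 gives Bb4

F3 A4 F4 G5 Eb4 Bb4 A3 Bb4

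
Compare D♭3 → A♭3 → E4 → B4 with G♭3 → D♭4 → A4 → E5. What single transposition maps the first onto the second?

up a perfect fourth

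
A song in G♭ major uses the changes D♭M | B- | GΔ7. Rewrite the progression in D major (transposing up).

G♭ major up to D major is an augmented fifth; each chord root moves by that interval while the quality stays the same.
D♭M: root D♭ up an augmented fifth → A, giving AM.
B-: root B up an augmented fifth → F##, giving F##-.
GΔ7: root G up an augmented fifth → D#, giving D#Δ7.

AM F##- D#Δ7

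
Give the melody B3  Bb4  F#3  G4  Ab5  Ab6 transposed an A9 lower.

Ab2 Abb3 Eb2 Fb3 Gbb4 Gbb5

B3: a ninth down reaches A, and 15 semitones makes it Ab2.
Bb4 down an augmented ninth is Abb3.
An augmented ninth down from F#3 gives Eb2.
An augmented ninth down from G4 gives Fb3.
Ab5: a ninth down reaches G, and 15 semitones makes it Gbb4.
An augmented ninth down from Ab6 gives Gbb5.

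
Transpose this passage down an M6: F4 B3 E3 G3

Ab3 D3 G2 Bb2

A major sixth down from F4 gives Ab3.
A major sixth down from B3 gives D3.
E3 down a major sixth is G2.
A major sixth down from G3 gives Bb2.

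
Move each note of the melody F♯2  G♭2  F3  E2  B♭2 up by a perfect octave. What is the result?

F#2 -> F#3
Gb2 -> Gb3
F3 -> F4
E2 -> E3
Bb2 -> Bb3

F#3 Gb3 F4 E3 Bb3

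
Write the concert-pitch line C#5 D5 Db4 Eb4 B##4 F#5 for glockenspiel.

C#3 D3 Db2 Eb2 B##2 F#3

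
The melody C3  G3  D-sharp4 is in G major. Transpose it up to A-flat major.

Db3 Ab3 E4

G major to A-flat major up is a minor second, so every note moves up by that interval.
C3 → Db3
G3 → Ab3
D#4 → E4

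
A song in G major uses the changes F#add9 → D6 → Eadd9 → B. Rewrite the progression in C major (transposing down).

Badd9 G6 Aadd9 E

G major down to C major is a perfect fifth; each chord root moves by that interval while the quality stays the same.
F#add9: root F# down a perfect fifth → B, giving Badd9.
D6: root D down a perfect fifth → G, giving G6.
Eadd9: root E down a perfect fifth → A, giving Aadd9.
B: root B down a perfect fifth → E, giving E.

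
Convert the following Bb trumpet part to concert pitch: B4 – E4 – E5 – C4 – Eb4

A4 D4 D5 Bb3 Db4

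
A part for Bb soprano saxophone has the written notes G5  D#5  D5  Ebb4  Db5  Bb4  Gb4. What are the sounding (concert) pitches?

F5 C#5 C5 Dbb4 Cb5 Ab4 Fb4

The Bb soprano saxophone sounds a major second below written, so transpose each written note down a major second.
G5 to F5
D#5 to C#5
D5 to C5
Ebb4 to Dbb4
Db5 to Cb5
Bb4 to Ab4
Gb4 to Fb4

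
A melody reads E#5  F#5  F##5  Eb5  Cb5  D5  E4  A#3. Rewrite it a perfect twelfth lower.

A#3 B3 B#3 Ab3 Fb3 G3 A2 D#2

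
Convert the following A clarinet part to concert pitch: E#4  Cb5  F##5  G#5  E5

C##4 Ab4 D##5 E#5 C#5

The A clarinet sounds a minor third below written, so transpose each written note down a minor third.
E#4 to C##4
Cb5 to Ab4
F##5 to D##5
G#5 to E#5
E5 to C#5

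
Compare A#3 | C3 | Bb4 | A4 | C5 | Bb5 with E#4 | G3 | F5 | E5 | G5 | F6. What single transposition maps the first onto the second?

up a perfect fifth

From A#3 to E#4 is 5 letter names — a fifth of some quality.
A#3 to E#4 is 7 semitones, which makes it a perfect fifth; the second version is higher, so the direction is up.
Checking another pair — Bb5 → F6 — gives the same interval.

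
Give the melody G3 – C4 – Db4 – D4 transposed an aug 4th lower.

G3: a fourth down reaches D, and 6 semitones makes it Db3.
C4: a fourth down reaches G, and 6 semitones makes it Gb3.
Db4 down an augmented fourth is Abb3.
An augmented fourth down from D4 gives Ab3.

Db3 Gb3 Abb3 Ab3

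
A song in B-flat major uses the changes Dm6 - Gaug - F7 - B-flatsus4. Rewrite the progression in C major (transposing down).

Em6 Aaug G7 Csus4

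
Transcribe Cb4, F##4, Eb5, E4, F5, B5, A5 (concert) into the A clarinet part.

The A clarinet sounds a minor third below written, so the written part must be a minor third above concert — transpose each note up.
Cb4 to Ebb4
F##4 to A#4
Eb5 to Gb5
E4 to G4
F5 to Ab5
B5 to D6
A5 to C6

Ebb4 A#4 Gb5 G4 Ab5 D6 C6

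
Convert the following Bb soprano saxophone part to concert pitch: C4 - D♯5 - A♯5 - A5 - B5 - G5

Bb3 C#5 G#5 G5 A5 F5

Written C4 on the Bb soprano saxophone sounds as Bb3, a major second lower; apply that shift to every note.
C4 -> Bb3
D#5 -> C#5
A#5 -> G#5
A5 -> G5
B5 -> A5
G5 -> F5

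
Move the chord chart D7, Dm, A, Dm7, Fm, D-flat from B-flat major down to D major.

F#7 F#m C# F#m7 Am F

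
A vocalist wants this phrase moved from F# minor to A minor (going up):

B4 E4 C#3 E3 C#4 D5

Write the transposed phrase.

D5 G4 E3 G3 E4 F5

F# minor to A minor up is a minor third, so every note moves up by that interval.
B4 to D5
E4 to G4
C#3 to E3
E3 to G3
C#4 to E4
D5 to F5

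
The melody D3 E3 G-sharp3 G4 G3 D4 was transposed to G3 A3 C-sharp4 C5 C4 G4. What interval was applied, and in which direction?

Take the first pair: D3 → G3. D to G spans 4 letter names, so the interval is some kind of fourth.
D3 to G3 is 5 semitones, which makes it a perfect fourth; the second version is higher, so the direction is up.
Checking another pair — D4 → G4 — gives the same interval.

up a perfect fourth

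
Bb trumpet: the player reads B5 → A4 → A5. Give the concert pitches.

The Bb trumpet sounds a major second below written, so transpose each written note down a major second.
B5 -> A5
A4 -> G4
A5 -> G5

A5 G4 G5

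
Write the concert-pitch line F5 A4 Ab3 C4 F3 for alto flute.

Bb5 D5 Db4 F4 Bb3

Written C4 sounds as G3 on the alto flute, so concert pitches are written a perfect fourth up.
F5 → Bb5
A4 → D5
Ab3 → Db4
C4 → F4
F3 → Bb3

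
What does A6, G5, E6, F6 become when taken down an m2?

A6 becomes G#6
G5 becomes F#5
E6 becomes D#6
F6 becomes E6

G#6 F#5 D#6 E6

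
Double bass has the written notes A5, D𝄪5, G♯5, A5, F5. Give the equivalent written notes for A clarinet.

C5 F##4 B4 C5 Ab4

First find concert pitch: the double bass sounds a perfect octave below written, so A5 D𝄪5 G♯5 A5 F5 sounds A4 D##4 G#4 A4 F4.
Then write for A clarinet: it sounds a minor third below written, so the part must be a minor third above concert.
A4 → C5
D##4 → F##4
G#4 → B4
A4 → C5
F4 → Ab4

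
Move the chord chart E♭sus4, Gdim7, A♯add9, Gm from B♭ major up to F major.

Bbsus4 Ddim7 E#add9 Dm

B♭ major up to F major is a perfect fifth; each chord root moves by that interval while the quality stays the same.
E♭sus4: root E♭ up a perfect fifth → Bb, giving Bbsus4.
Gdim7: root G up a perfect fifth → D, giving Ddim7.
A♯add9: root A♯ up a perfect fifth → E#, giving E#add9.
Gm: root G up a perfect fifth → D, giving Dm.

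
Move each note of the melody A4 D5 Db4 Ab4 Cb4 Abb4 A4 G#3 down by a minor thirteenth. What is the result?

C#3 F#3 F2 C3 Eb2 Cb3 C#3 B#1

A minor thirteenth down from A4 gives C#3.
A minor thirteenth down from D5 gives F#3.
Db4: a thirteenth down reaches F, and 20 semitones makes it F2.
Ab4 down a minor thirteenth is C3.
A minor thirteenth down from Cb4 gives Eb2.
Abb4: a thirteenth down reaches C, and 20 semitones makes it Cb3.
A4 down a minor thirteenth is C#3.
G#3: a thirteenth down reaches B, and 20 semitones makes it B#1.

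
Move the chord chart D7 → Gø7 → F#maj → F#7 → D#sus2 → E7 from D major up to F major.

F7 Bbø7 Amaj A7 F#sus2 G7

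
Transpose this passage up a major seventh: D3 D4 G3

C#4 C#5 F#4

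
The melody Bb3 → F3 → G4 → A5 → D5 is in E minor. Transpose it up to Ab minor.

Ebb4 Bbb3 Cb5 Db6 Gb5

E minor to Ab minor up is a diminished fourth, so every note moves up by that interval.
Bb3 to Ebb4
F3 to Bbb3
G4 to Cb5
A5 to Db6
D5 to Gb5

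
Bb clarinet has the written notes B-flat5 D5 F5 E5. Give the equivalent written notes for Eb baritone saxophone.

F7 A6 C7 B6

First find concert pitch: the Bb clarinet sounds a major second below written, so B-flat5 D5 F5 E5 sounds Ab5 C5 Eb5 D5.
Then write for Eb baritone saxophone: it sounds a major thirteenth below written, so the part must be a major thirteenth above concert.
Ab5 → F7
C5 → A6
Eb5 → C7
D5 → B6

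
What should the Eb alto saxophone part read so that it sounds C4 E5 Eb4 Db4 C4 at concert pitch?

A4 C#6 C5 Bb4 A4

Written C4 sounds as Eb3 on the Eb alto saxophone, so concert pitches are written a major sixth up.
C4 to A4
E5 to C#6
Eb4 to C5
Db4 to Bb4
C4 to A4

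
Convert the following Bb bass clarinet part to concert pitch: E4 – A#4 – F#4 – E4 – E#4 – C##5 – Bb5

Written C4 on the Bb bass clarinet sounds as Bb2, a major ninth lower; apply that shift to every note.
E4 to D3
A#4 to G#3
F#4 to E3
E4 to D3
E#4 to D#3
C##5 to B#3
Bb5 to Ab4

D3 G#3 E3 D3 D#3 B#3 Ab4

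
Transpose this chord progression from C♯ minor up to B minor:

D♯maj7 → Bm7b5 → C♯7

C#maj7 Am7b5 B7

C♯ minor up to B minor is a minor seventh; each chord root moves by that interval while the quality stays the same.
D♯maj7: root D♯ up a minor seventh → C#, giving C#maj7.
Bm7b5: root B up a minor seventh → A, giving Am7b5.
C♯7: root C♯ up a minor seventh → B, giving B7.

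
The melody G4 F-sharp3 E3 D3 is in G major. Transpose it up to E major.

E5 D#4 C#4 B3

G major to E major up is a major sixth, so every note moves up by that interval.
G4 gives E5
F#3 gives D#4
E3 gives C#4
D3 gives B3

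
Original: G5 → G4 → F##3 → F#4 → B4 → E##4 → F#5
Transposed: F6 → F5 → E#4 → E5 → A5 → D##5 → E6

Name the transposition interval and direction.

up a minor seventh

From G5 to F6 is 7 letter names — a seventh of some quality.
G5 to F6 is 10 semitones, which makes it a minor seventh; the second version is higher, so the direction is up.
Checking another pair — F#5 → E6 — gives the same interval.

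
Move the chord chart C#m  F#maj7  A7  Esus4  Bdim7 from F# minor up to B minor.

F# minor up to B minor is a perfect fourth; each chord root moves by that interval while the quality stays the same.
C#m: root C# up a perfect fourth → F#, giving F#m.
F#maj7: root F# up a perfect fourth → B, giving Bmaj7.
A7: root A up a perfect fourth → D, giving D7.
Esus4: root E up a perfect fourth → A, giving Asus4.
Bdim7: root B up a perfect fourth → E, giving Edim7.

F#m Bmaj7 D7 Asus4 Edim7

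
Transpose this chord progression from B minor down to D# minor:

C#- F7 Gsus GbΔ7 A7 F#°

B minor down to D# minor is a minor sixth; each chord root moves by that interval while the quality stays the same.
C#-: root C# down a minor sixth → E#, giving E#-.
F7: root F down a minor sixth → A, giving A7.
Gsus: root G down a minor sixth → B, giving Bsus.
GbΔ7: root Gb down a minor sixth → Bb, giving BbΔ7.
A7: root A down a minor sixth → C#, giving C#7.
F#°: root F# down a minor sixth → A#, giving A#°.

E#- A7 Bsus BbΔ7 C#7 A#°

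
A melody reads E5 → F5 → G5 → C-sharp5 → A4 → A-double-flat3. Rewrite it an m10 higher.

E5 up a minor tenth is G6.
F5: a tenth up reaches A, and 15 semitones makes it Ab6.
G5 up a minor tenth is Bb6.
A minor tenth up from C#5 gives E6.
A4 up a minor tenth is C6.
Abb3: a tenth up reaches C, and 15 semitones makes it Cbb5.

G6 Ab6 Bb6 E6 C6 Cbb5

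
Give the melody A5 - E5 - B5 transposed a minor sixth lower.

C#5 G#4 D#5

A minor sixth down from A5 gives C#5.
A minor sixth down from E5 gives G#4.
B5: a sixth down reaches D, and 8 semitones makes it D#5.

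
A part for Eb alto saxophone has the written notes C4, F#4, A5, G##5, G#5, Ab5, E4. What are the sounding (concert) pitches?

Eb3 A3 C5 B#4 B4 Cb5 G3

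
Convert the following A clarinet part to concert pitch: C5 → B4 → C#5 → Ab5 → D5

A4 G#4 A#4 F5 B4

The A clarinet sounds a minor third below written, so transpose each written note down a minor third.
C5 gives A4
B4 gives G#4
C#5 gives A#4
Ab5 gives F5
D5 gives B4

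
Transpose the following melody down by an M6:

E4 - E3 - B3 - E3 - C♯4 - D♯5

G3 G2 D3 G2 E3 F#4

E4 → G3
E3 → G2
B3 → D3
E3 → G2
C#4 → E3
D#5 → F#4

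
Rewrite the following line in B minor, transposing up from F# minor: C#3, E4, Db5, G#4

F# minor to B minor up is a perfect fourth, so every note moves up by that interval.
C#3 -> F#3
E4 -> A4
Db5 -> Gb5
G#4 -> C#5

F#3 A4 Gb5 C#5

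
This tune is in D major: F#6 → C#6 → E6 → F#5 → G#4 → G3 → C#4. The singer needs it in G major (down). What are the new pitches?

D major to G major down is a perfect fifth, so every note moves down by that interval.
F#6 to B5
C#6 to F#5
E6 to A5
F#5 to B4
G#4 to C#4
G3 to C3
C#4 to F#3

B5 F#5 A5 B4 C#4 C3 F#3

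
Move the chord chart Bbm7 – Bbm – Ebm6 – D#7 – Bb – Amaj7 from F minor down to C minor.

Fm7 Fm Bbm6 A#7 F Emaj7

F minor down to C minor is a perfect fourth; each chord root moves by that interval while the quality stays the same.
Bbm7: root Bb down a perfect fourth → F, giving Fm7.
Bbm: root Bb down a perfect fourth → F, giving Fm.
Ebm6: root Eb down a perfect fourth → Bb, giving Bbm6.
D#7: root D# down a perfect fourth → A#, giving A#7.
Bb: root Bb down a perfect fourth → F, giving F.
Amaj7: root A down a perfect fourth → E, giving Emaj7.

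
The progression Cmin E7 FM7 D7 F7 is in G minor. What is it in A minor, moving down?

Dmin F#7 GM7 E7 G7

G minor down to A minor is a minor seventh; each chord root moves by that interval while the quality stays the same.
Cmin: root C down a minor seventh → D, giving Dmin.
E7: root E down a minor seventh → F#, giving F#7.
FM7: root F down a minor seventh → G, giving GM7.
D7: root D down a minor seventh → E, giving E7.
F7: root F down a minor seventh → G, giving G7.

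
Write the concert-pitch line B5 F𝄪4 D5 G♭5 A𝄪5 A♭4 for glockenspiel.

The glockenspiel sounds a perfect fifteenth above written, so the written part must be a perfect fifteenth below concert — transpose each note down.
B5 -> B3
F##4 -> F##2
D5 -> D3
Gb5 -> Gb3
A##5 -> A##3
Ab4 -> Ab2

B3 F##2 D3 Gb3 A##3 Ab2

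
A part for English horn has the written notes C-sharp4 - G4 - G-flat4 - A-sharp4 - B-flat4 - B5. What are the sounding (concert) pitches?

F#3 C4 Cb4 D#4 Eb4 E5

The English horn sounds a perfect fifth below written, so transpose each written note down a perfect fifth.
C#4 to F#3
G4 to C4
Gb4 to Cb4
A#4 to D#4
Bb4 to Eb4
B5 to E5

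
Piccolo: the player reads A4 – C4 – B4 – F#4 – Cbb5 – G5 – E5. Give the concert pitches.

The piccolo sounds a perfect octave above written, so transpose each written note up a perfect octave.
A4 -> A5
C4 -> C5
B4 -> B5
F#4 -> F#5
Cbb5 -> Cbb6
G5 -> G6
E5 -> E6

A5 C5 B5 F#5 Cbb6 G6 E6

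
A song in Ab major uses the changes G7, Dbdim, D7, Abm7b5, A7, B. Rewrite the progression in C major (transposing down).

Ab major down to C major is a minor sixth; each chord root moves by that interval while the quality stays the same.
G7: root G down a minor sixth → B, giving B7.
Dbdim: root Db down a minor sixth → F, giving Fdim.
D7: root D down a minor sixth → F#, giving F#7.
Abm7b5: root Ab down a minor sixth → C, giving Cm7b5.
A7: root A down a minor sixth → C#, giving C#7.
B: root B down a minor sixth → D#, giving D#.

B7 Fdim F#7 Cm7b5 C#7 D#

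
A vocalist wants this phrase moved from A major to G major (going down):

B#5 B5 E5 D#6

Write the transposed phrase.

A#5 A5 D5 C#6

A major to G major down is a major second, so every note moves down by that interval.
B#5 gives A#5
B5 gives A5
E5 gives D5
D#6 gives C#6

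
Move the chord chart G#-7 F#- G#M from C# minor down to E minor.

C# minor down to E minor is a major sixth; each chord root moves by that interval while the quality stays the same.
G#-7: root G# down a major sixth → B, giving B-7.
F#-: root F# down a major sixth → A, giving A-.
G#M: root G# down a major sixth → B, giving BM.

B-7 A- BM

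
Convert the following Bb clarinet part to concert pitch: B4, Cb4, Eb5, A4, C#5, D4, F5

Written C4 on the Bb clarinet sounds as Bb3, a major second lower; apply that shift to every note.
B4 becomes A4
Cb4 becomes Bbb3
Eb5 becomes Db5
A4 becomes G4
C#5 becomes B4
D4 becomes C4
F5 becomes Eb5

A4 Bbb3 Db5 G4 B4 C4 Eb5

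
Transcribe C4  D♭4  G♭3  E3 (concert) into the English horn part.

G4 Ab4 Db4 B3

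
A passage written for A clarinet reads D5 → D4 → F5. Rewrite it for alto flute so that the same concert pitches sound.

E5 E4 G5

First find concert pitch: the A clarinet sounds a minor third below written, so D5 D4 F5 sounds B4 B3 D5.
Then write for alto flute: it sounds a perfect fourth below written, so the part must be a perfect fourth above concert.
B4 → E5
B3 → E4
D5 → G5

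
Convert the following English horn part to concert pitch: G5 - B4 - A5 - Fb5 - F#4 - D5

Written C4 on the English horn sounds as F3, a perfect fifth lower; apply that shift to every note.
G5 gives C5
B4 gives E4
A5 gives D5
Fb5 gives Bbb4
F#4 gives B3
D5 gives G4

C5 E4 D5 Bbb4 B3 G4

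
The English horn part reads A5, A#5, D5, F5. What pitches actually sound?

Written C4 on the English horn sounds as F3, a perfect fifth lower; apply that shift to every note.
A5 gives D5
A#5 gives D#5
D5 gives G4
F5 gives Bb4

D5 D#5 G4 Bb4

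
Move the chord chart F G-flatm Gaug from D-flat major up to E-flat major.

G Abm Aaug

D-flat major up to E-flat major is a major second; each chord root moves by that interval while the quality stays the same.
F: root F up a major second → G, giving G.
G-flatm: root G-flat up a major second → Ab, giving Abm.
Gaug: root G up a major second → A, giving Aaug.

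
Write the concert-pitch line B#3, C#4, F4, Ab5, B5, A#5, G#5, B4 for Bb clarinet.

The Bb clarinet sounds a major second below written, so the written part must be a major second above concert — transpose each note up.
B#3 becomes C##4
C#4 becomes D#4
F4 becomes G4
Ab5 becomes Bb5
B5 becomes C#6
A#5 becomes B#5
G#5 becomes A#5
B4 becomes C#5

C##4 D#4 G4 Bb5 C#6 B#5 A#5 C#5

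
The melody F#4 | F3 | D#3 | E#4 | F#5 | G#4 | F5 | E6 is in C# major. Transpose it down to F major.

From C# down to F is an augmented fifth; apply that to each pitch.
F#4 becomes Bb3
F3 becomes Bbb2
D#3 becomes G2
E#4 becomes A3
F#5 becomes Bb4
G#4 becomes C4
F5 becomes Bbb4
E6 becomes Ab5

Bb3 Bbb2 G2 A3 Bb4 C4 Bbb4 Ab5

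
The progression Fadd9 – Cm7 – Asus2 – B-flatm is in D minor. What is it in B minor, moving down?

Dadd9 Am7 F#sus2 Gm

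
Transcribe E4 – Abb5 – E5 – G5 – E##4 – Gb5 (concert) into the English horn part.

B4 Ebb6 B5 D6 B##4 Db6

Written C4 sounds as F3 on the English horn, so concert pitches are written a perfect fifth up.
E4 becomes B4
Abb5 becomes Ebb6
E5 becomes B5
G5 becomes D6
E##4 becomes B##4
Gb5 becomes Db6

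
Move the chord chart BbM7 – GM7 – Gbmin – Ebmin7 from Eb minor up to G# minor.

D#M7 B#M7 Bmin G#min7

Eb minor up to G# minor is an augmented third; each chord root moves by that interval while the quality stays the same.
BbM7: root Bb up an augmented third → D#, giving D#M7.
GM7: root G up an augmented third → B#, giving B#M7.
Gbmin: root Gb up an augmented third → B, giving Bmin.
Ebmin7: root Eb up an augmented third → G#, giving G#min7.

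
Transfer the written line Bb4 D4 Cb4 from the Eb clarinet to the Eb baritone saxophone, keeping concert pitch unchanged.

Bb6 D6 Cb6

First find concert pitch: the Eb clarinet sounds a minor third above written, so Bb4 D4 Cb4 sounds Db5 F4 Ebb4.
Then write for Eb baritone saxophone: it sounds a major thirteenth below written, so the part must be a major thirteenth above concert.
Db5 → Bb6
F4 → D6
Ebb4 → Cb6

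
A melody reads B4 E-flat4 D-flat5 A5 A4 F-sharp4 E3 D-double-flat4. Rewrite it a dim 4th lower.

F##4 B3 A4 E#5 E#4 C##4 B#2 Ab3

B4: a fourth down reaches F, and 4 semitones makes it F##4.
Eb4: a fourth down reaches B, and 4 semitones makes it B3.
A diminished fourth down from Db5 gives A4.
A5 down a diminished fourth is E#5.
A4: a fourth down reaches E, and 4 semitones makes it E#4.
F#4: a fourth down reaches C, and 4 semitones makes it C##4.
A diminished fourth down from E3 gives B#2.
Dbb4 down a diminished fourth is Ab3.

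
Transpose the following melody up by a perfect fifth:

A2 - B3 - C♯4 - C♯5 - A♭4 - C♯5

E3 F#4 G#4 G#5 Eb5 G#5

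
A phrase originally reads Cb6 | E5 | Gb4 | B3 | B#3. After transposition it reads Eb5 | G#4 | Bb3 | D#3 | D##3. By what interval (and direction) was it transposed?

down a minor sixth

Take the first pair: Cb6 → Eb5. C to E spans 6 letter names, so the interval is some kind of sixth.
Eb5 to Cb6 is 8 semitones, which makes it a minor sixth; the second version is lower, so the direction is down.
Checking another pair — B#3 → D##3 — gives the same interval.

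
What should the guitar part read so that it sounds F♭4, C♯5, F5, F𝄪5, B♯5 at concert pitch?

The guitar sounds a perfect octave below written, so the written part must be a perfect octave above concert — transpose each note up.
Fb4 to Fb5
C#5 to C#6
F5 to F6
F##5 to F##6
B#5 to B#6

Fb5 C#6 F6 F##6 B#6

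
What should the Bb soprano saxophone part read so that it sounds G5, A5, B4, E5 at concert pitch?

A5 B5 C#5 F#5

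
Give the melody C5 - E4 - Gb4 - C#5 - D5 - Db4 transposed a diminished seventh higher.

Bbb5 Db5 Fbb5 Bb5 Cb6 Cbb5

A diminished seventh up from C5 gives Bbb5.
A diminished seventh up from E4 gives Db5.
Gb4 up a diminished seventh is Fbb5.
A diminished seventh up from C#5 gives Bb5.
D5 up a diminished seventh is Cb6.
A diminished seventh up from Db4 gives Cbb5.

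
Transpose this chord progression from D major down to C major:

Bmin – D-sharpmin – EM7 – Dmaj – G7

Amin C#min DM7 Cmaj F7

D major down to C major is a major second; each chord root moves by that interval while the quality stays the same.
Bmin: root B down a major second → A, giving Amin.
D-sharpmin: root D-sharp down a major second → C#, giving C#min.
EM7: root E down a major second → D, giving DM7.
Dmaj: root D down a major second → C, giving Cmaj.
G7: root G down a major second → F, giving F7.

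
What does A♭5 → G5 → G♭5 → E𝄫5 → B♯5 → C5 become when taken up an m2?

Ab5 up a minor second is Bbb5.
A minor second up from G5 gives Ab5.
A minor second up from Gb5 gives Abb5.
A minor second up from Ebb5 gives Fbb5.
B#5: a second up reaches C, and 1 semitone makes it C#6.
C5 up a minor second is Db5.

Bbb5 Ab5 Abb5 Fbb5 C#6 Db5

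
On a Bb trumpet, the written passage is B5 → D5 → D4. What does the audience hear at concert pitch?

The Bb trumpet sounds a major second below written, so transpose each written note down a major second.
B5 gives A5
D5 gives C5
D4 gives C4

A5 C5 C4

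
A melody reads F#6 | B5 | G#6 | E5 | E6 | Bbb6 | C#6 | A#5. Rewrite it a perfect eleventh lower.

F#6 -> C#5
B5 -> F#4
G#6 -> D#5
E5 -> B3
E6 -> B4
Bbb6 -> Fb5
C#6 -> G#4
A#5 -> E#4

C#5 F#4 D#5 B3 B4 Fb5 G#4 E#4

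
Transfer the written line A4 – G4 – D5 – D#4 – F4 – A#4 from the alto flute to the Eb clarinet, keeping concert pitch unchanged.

First find concert pitch: the alto flute sounds a perfect fourth below written, so A4 G4 D5 D#4 F4 A#4 sounds E4 D4 A4 A#3 C4 E#4.
Then write for Eb clarinet: it sounds a minor third above written, so the part must be a minor third below concert.
E4 → C#4
D4 → B3
A4 → F#4
A#3 → F##3
C4 → A3
E#4 → C##4

C#4 B3 F#4 F##3 A3 C##4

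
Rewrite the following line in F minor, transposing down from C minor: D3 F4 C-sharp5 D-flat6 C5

G2 Bb3 F#4 Gb5 F4

From C down to F is a perfect fifth; apply that to each pitch.
D3 to G2
F4 to Bb3
C#5 to F#4
Db6 to Gb5
C5 to F4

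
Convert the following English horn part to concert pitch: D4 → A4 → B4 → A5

G3 D4 E4 D5

Written C4 on the English horn sounds as F3, a perfect fifth lower; apply that shift to every note.
D4 becomes G3
A4 becomes D4
B4 becomes E4
A5 becomes D5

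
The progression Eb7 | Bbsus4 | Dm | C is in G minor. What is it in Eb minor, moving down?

Cb7 Gbsus4 Bbm Ab

G minor down to Eb minor is a major third; each chord root moves by that interval while the quality stays the same.
Eb7: root Eb down a major third → Cb, giving Cb7.
Bbsus4: root Bb down a major third → Gb, giving Gbsus4.
Dm: root D down a major third → Bb, giving Bbm.
C: root C down a major third → Ab, giving Ab.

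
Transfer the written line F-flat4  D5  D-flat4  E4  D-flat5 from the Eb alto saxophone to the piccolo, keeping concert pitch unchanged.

Abb2 F3 Fb2 G2 Fb3

First find concert pitch: the Eb alto saxophone sounds a major sixth below written, so F-flat4 D5 D-flat4 E4 D-flat5 sounds Abb3 F4 Fb3 G3 Fb4.
Then write for piccolo: it sounds a perfect octave above written, so the part must be a perfect octave below concert.
Abb3 → Abb2
F4 → F3
Fb3 → Fb2
G3 → G2
Fb4 → Fb3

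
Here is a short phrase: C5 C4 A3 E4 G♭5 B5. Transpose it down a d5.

F#4 F#3 D#3 A#3 C5 E#5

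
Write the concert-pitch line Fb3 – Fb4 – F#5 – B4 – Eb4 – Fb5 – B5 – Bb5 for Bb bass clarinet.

Written C4 sounds as Bb2 on the Bb bass clarinet, so concert pitches are written a major ninth up.
Fb3 -> Gb4
Fb4 -> Gb5
F#5 -> G#6
B4 -> C#6
Eb4 -> F5
Fb5 -> Gb6
B5 -> C#7
Bb5 -> C7

Gb4 Gb5 G#6 C#6 F5 Gb6 C#7 C7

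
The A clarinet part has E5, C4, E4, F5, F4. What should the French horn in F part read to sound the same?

First find concert pitch: the A clarinet sounds a minor third below written, so E5 C4 E4 F5 F4 sounds C#5 A3 C#4 D5 D4.
Then write for French horn in F: it sounds a perfect fifth below written, so the part must be a perfect fifth above concert.
C#5 → G#5
A3 → E4
C#4 → G#4
D5 → A5
D4 → A4

G#5 E4 G#4 A5 A4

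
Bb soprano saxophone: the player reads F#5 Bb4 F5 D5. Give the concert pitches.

E5 Ab4 Eb5 C5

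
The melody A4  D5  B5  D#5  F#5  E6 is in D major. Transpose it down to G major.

D major to G major down is a perfect fifth, so every note moves down by that interval.
A4 gives D4
D5 gives G4
B5 gives E5
D#5 gives G#4
F#5 gives B4
E6 gives A5

D4 G4 E5 G#4 B4 A5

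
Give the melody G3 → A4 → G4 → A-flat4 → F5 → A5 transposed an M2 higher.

A major second up from G3 gives A3.
A4: a second up reaches B, and 2 semitones makes it B4.
G4 up a major second is A4.
A major second up from Ab4 gives Bb4.
F5: a second up reaches G, and 2 semitones makes it G5.
A5: a second up reaches B, and 2 semitones makes it B5.

A3 B4 A4 Bb4 G5 B5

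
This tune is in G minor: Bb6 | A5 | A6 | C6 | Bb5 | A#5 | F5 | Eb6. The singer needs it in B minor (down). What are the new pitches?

D6 C#5 C#6 E5 D5 C##5 A4 G5

From G down to B is a minor sixth; apply that to each pitch.
Bb6 becomes D6
A5 becomes C#5
A6 becomes C#6
C6 becomes E5
Bb5 becomes D5
A#5 becomes C##5
F5 becomes A4
Eb6 becomes G5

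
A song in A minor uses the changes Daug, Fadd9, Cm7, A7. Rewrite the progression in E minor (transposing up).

A minor up to E minor is a perfect fifth; each chord root moves by that interval while the quality stays the same.
Daug: root D up a perfect fifth → A, giving Aaug.
Fadd9: root F up a perfect fifth → C, giving Cadd9.
Cm7: root C up a perfect fifth → G, giving Gm7.
A7: root A up a perfect fifth → E, giving E7.

Aaug Cadd9 Gm7 E7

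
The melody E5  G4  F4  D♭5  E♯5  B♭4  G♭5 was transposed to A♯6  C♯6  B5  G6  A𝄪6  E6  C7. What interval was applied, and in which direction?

Take the first pair: E5 → A#6. E to A spans 11 letter names, so the interval is some kind of eleventh.
E5 to A#6 is 18 semitones, which makes it an augmented eleventh; the second version is higher, so the direction is up.
Checking another pair — Gb5 → C7 — gives the same interval.

up an augmented eleventh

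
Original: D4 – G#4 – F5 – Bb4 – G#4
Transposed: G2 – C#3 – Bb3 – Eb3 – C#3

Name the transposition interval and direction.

down a perfect twelfth

From D4 to G2 is 12 letter names — a twelfth of some quality.
G2 to D4 is 19 semitones, which makes it a perfect twelfth; the second version is lower, so the direction is down.
Checking another pair — G#4 → C#3 — gives the same interval.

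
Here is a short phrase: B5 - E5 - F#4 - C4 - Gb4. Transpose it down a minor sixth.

D#5 G#4 A#3 E3 Bb3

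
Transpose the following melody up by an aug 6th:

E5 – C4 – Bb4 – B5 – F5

C##6 A#4 G#5 G##6 D#6

E5 -> C##6
C4 -> A#4
Bb4 -> G#5
B5 -> G##6
F5 -> D#6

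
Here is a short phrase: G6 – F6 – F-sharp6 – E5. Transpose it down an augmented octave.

G6 down an augmented octave is Gb5.
F6 down an augmented octave is Fb5.
F#6 down an augmented octave is F5.
E5 down an augmented octave is Eb4.

Gb5 Fb5 F5 Eb4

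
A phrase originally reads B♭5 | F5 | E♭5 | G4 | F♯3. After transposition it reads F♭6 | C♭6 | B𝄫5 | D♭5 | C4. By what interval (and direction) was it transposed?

From Bb5 to Fb6 is 5 letter names — a fifth of some quality.
Bb5 to Fb6 is 6 semitones, which makes it a diminished fifth; the second version is higher, so the direction is up.
Checking another pair — F#3 → C4 — gives the same interval.

up a diminished fifth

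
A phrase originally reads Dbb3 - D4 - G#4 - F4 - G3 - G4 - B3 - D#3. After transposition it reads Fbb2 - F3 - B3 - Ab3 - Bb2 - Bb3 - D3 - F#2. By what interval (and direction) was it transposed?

down a major sixth

From Dbb3 to Fbb2 is 6 letter names — a sixth of some quality.
Fbb2 to Dbb3 is 9 semitones, which makes it a major sixth; the second version is lower, so the direction is down.
Checking another pair — D#3 → F#2 — gives the same interval.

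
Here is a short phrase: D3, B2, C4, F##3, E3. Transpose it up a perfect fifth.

A3 F#3 G4 C##4 B3

D3 up a perfect fifth is A3.
B2: a fifth up reaches F, and 7 semitones makes it F#3.
C4: a fifth up reaches G, and 7 semitones makes it G4.
A perfect fifth up from F##3 gives C##4.
E3: a fifth up reaches B, and 7 semitones makes it B3.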